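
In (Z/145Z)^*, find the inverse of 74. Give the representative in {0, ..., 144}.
74^(−1) ≡ 49 (mod 145)

Apply the extended Euclidean algorithm to (145, 74), tracking rows (r, s, t) with s·145 + t·74 = r. Each division r_prev = q·r_cur + r_new produces the new row as (previous row) − q·(current row):
  row A: (145, 1, 0)   [1·145 + 0·74 = 145]
  row B: (74, 0, 1)   [0·145 + 1·74 = 74]
  145 = 1·74 + 71   → row C = row A − 1·row B = (71, 1, −1)   [check: 1·145 − 1·74 = 71]
  74 = 1·71 + 3   → row D = row B − 1·row C = (3, −1, 2)   [check: −1·145 + 2·74 = 3]
  71 = 23·3 + 2   → row E = row C − 23·row D = (2, 24, −47)   [check: 24·145 − 47·74 = 2]
  3 = 1·2 + 1   → row F = row D − 1·row E = (1, −25, 49)   [check: −25·145 + 49·74 = 1]
  2 = 2·1 + 0   → remainder 0, stop. gcd = 1 (last nonzero row F).
The gcd is 1, so 74 is invertible mod 145. The last nonzero row gives −25·145 + 49·74 = 1, so t = 49. So 74^(−1) ≡ 49 (mod 145). Verify: 74 · 49 = 3626 ≡ 1 (mod 145). ✓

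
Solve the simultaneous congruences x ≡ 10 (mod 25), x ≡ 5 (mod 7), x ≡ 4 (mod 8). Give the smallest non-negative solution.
The moduli 25, 7, 8 are pairwise coprime, so by the CRT there is a unique solution mod 25·7·8 = 1400.
Solve by successive substitution. Start with x ≡ 10 (mod 25).
  Combine with x ≡ 5 (mod 7): write x = 10 + 25·t and require 10 + 25·t ≡ 5 (mod 7), i.e. 25·t ≡ 5 − 10 ≡ 2 (mod 7). Since 25^(−1) ≡ 2 (mod 7) (25 ≡ 4 (mod 7)), t ≡ 2·2 ≡ 4 (mod 7). So x ≡ 10 + 25·4 = 110 (mod 175).
  Combine with x ≡ 4 (mod 8): write x = 110 + 175·t and require 110 + 175·t ≡ 4 (mod 8), i.e. 175·t ≡ 4 − 110 ≡ 6 (mod 8). Since 175^(−1) ≡ 7 (mod 8) (175 ≡ 7 (mod 8)), t ≡ 7·6 ≡ 2 (mod 8). So x ≡ 110 + 175·2 = 460 (mod 1400).
Unique solution in [0, 1400): x = 460.

Final answer: x ≡ 460 (mod 1400); the representative in [0, 1400) is 460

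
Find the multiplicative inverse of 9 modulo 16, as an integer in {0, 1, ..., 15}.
Apply the extended Euclidean algorithm to (16, 9), tracking rows (r, s, t) with s·16 + t·9 = r. Each division r_prev = q·r_cur + r_new produces the new row as (previous row) − q·(current row):
  row A: (16, 1, 0)   [1·16 + 0·9 = 16]
  row B: (9, 0, 1)   [0·16 + 1·9 = 9]
  16 = 1·9 + 7   → row C = row A − 1·row B = (7, 1, −1)   [check: 1·16 − 1·9 = 7]
  9 = 1·7 + 2   → row D = row B − 1·row C = (2, −1, 2)   [check: −1·16 + 2·9 = 2]
  7 = 3·2 + 1   → row E = row C − 3·row D = (1, 4, −7)   [check: 4·16 − 7·9 = 1]
  2 = 2·1 + 0   → remainder 0, stop. gcd = 1 (last nonzero row E).
The gcd is 1, so 9 is invertible mod 16. The last nonzero row gives 4·16 − 7·9 = 1, so t = −7. So 9^(−1) ≡ −7 ≡ 9 (mod 16). Verify: 9 · 9 = 81 ≡ 1 (mod 16). ✓

Final answer: 9^(−1) ≡ 9 (mod 16)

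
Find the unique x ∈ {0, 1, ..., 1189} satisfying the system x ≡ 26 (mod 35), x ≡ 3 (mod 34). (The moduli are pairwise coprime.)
The moduli 35, 34 are pairwise coprime, so by the CRT there is a unique solution mod 35·34 = 1190.
Solve by successive substitution. Start with x ≡ 26 (mod 35).
  Combine with x ≡ 3 (mod 34): write x = 26 + 35·t and require 26 + 35·t ≡ 3 (mod 34), i.e. 35·t ≡ 3 − 26 ≡ 11 (mod 34). Since 35^(−1) ≡ 1 (mod 34) (35 ≡ 1 (mod 34)), t ≡ 1·11 ≡ 11 (mod 34). So x ≡ 26 + 35·11 = 411 (mod 1190).
Unique solution in [0, 1190): x = 411.

Final answer: x ≡ 411 (mod 1190); the representative in [0, 1190) is 411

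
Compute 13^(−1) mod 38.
Apply the extended Euclidean algorithm to (38, 13), tracking rows (r, s, t) with s·38 + t·13 = r. Each division r_prev = q·r_cur + r_new produces the new row as (previous row) − q·(current row):
  row A: (38, 1, 0)   [1·38 + 0·13 = 38]
  row B: (13, 0, 1)   [0·38 + 1·13 = 13]
  38 = 2·13 + 12   → row C = row A − 2·row B = (12, 1, −2)   [check: 1·38 − 2·13 = 12]
  13 = 1·12 + 1   → row D = row B − 1·row C = (1, −1, 3)   [check: −1·38 + 3·13 = 1]
  12 = 12·1 + 0   → remainder 0, stop. gcd = 1 (last nonzero row D).
The gcd is 1, so 13 is invertible mod 38. The last nonzero row gives −1·38 + 3·13 = 1, so t = 3. So 13^(−1) ≡ 3 (mod 38). Verify: 13 · 3 = 39 ≡ 1 (mod 38). ✓

Final answer: 13^(−1) ≡ 3 (mod 38)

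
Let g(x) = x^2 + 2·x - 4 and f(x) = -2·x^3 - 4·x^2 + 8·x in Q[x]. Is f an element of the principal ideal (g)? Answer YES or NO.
In Q[x] the ideal (g) consists of all multiples of g, so f ∈ (g) iff g | f, i.e. iff the remainder of f on division by g is 0. Divide f by g (g is monic, so eliminate the leading term of the running remainder at each step):
  leading term -2·x^3: subtract (-2·x)·g(x) = -2·x^3 - 4·x^2 + 8·x, leaving 0
The remainder is 0, so f(x) = g(x) · h(x) with h(x) = -2·x. Hence g | f, i.e. f ∈ (g).

Final answer: YES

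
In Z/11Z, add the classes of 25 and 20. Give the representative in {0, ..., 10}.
Reduce the summands first: 25 ≡ 3, 20 ≡ 9 (mod 11), so 25 + 20 ≡ 3 + 9 (mod 11). 3 + 9 = 12; 12 = 1·11 + 1, so (25 + 20) mod 11 = 1.

Final answer: 1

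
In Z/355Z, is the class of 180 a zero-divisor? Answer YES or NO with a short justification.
gcd(180, 355) = 5 > 1, so 180 is not a unit in Z/355Z. In Z/nZ every nonzero non-unit is a zero-divisor: explicitly, take b = 355/gcd = 71 ≠ 0 (mod 355); then 180·71 = 12780 = 36·355, i.e. 180·71 ≡ 0 (mod 355). So 180 is a zero-divisor.

Final answer: YES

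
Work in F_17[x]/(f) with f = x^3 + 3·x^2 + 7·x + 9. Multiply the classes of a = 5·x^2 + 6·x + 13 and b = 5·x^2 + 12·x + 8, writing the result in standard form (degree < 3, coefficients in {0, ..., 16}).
a · b ≡ 8·x^2 + 10·x + 3 (mod f(x))

Multiply as integer polynomials: a · b = 25·x^4 + 90·x^3 + 177·x^2 + 204·x + 104. Reducing coefficients mod 17: a · b ≡ 8·x^4 + 5·x^3 + 7·x^2 + 2. Now divide by f(x) = x^3 + 3·x^2 + 7·x + 9 in F_17[x], eliminating the leading term at each step:
  leading term 8·x^4: subtract (8·x)·f(x) = 8·x^4 + 7·x^3 + 5·x^2 + 4·x, leaving 15·x^3 + 2·x^2 + 13·x + 2 (coefficients mod 17)
  leading term 15·x^3: subtract (15)·f(x) = 15·x^3 + 11·x^2 + 3·x + 16, leaving 8·x^2 + 10·x + 3 (coefficients mod 17)
The degree is now < 3, so this is the remainder. Hence a · b ≡ 8·x^2 + 10·x + 3 in F_17[x]/(f).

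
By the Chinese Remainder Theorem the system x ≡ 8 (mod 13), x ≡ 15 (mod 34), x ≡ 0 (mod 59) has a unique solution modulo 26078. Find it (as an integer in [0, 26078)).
The moduli 13, 34, 59 are pairwise coprime, so by the CRT there is a unique solution mod 13·34·59 = 26078.
Solve by successive substitution. Start with x ≡ 8 (mod 13).
  Combine with x ≡ 15 (mod 34): write x = 8 + 13·t and require 8 + 13·t ≡ 15 (mod 34), i.e. 13·t ≡ 15 − 8 ≡ 7 (mod 34). Since 13^(−1) ≡ 21 (mod 34), t ≡ 21·7 ≡ 11 (mod 34). So x ≡ 8 + 13·11 = 151 (mod 442).
  Combine with x ≡ 0 (mod 59): write x = 151 + 442·t and require 151 + 442·t ≡ 0 (mod 59), i.e. 442·t ≡ 0 − 151 ≡ 26 (mod 59). Since 442^(−1) ≡ 57 (mod 59) (442 ≡ 29 (mod 59)), t ≡ 57·26 ≡ 7 (mod 59). So x ≡ 151 + 442·7 = 3245 (mod 26078).
Unique solution in [0, 26078): x = 3245.

Final answer: x ≡ 3245 (mod 26078); the representative in [0, 26078) is 3245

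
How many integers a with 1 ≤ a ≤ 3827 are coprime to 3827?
3696

The number of a ∈ {1, ..., 3827} with gcd(a, 3827) = 1 is by definition Euler's totient φ(3827). φ is multiplicative, with φ(p^e) = p^e − p^(e−1). Factorise 3827 = 43 · 89. Then
  φ(3827) = (43 − 1) · (89 − 1) = 42 · 88 = 3696.
So there are 3696 such integers.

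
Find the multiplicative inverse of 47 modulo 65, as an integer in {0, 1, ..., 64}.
47^(−1) ≡ 18 (mod 65)

Apply the extended Euclidean algorithm to (65, 47), tracking rows (r, s, t) with s·65 + t·47 = r. Each division r_prev = q·r_cur + r_new produces the new row as (previous row) − q·(current row):
  row A: (65, 1, 0)   [1·65 + 0·47 = 65]
  row B: (47, 0, 1)   [0·65 + 1·47 = 47]
  65 = 1·47 + 18   → row C = row A − 1·row B = (18, 1, −1)   [check: 1·65 − 1·47 = 18]
  47 = 2·18 + 11   → row D = row B − 2·row C = (11, −2, 3)   [check: −2·65 + 3·47 = 11]
  18 = 1·11 + 7   → row E = row C − 1·row D = (7, 3, −4)   [check: 3·65 − 4·47 = 7]
  11 = 1·7 + 4   → row F = row D − 1·row E = (4, −5, 7)   [check: −5·65 + 7·47 = 4]
  7 = 1·4 + 3   → row G = row E − 1·row F = (3, 8, −11)   [check: 8·65 − 11·47 = 3]
  4 = 1·3 + 1   → row H = row F − 1·row G = (1, −13, 18)   [check: −13·65 + 18·47 = 1]
  3 = 3·1 + 0   → remainder 0, stop. gcd = 1 (last nonzero row H).
The gcd is 1, so 47 is invertible mod 65. The last nonzero row gives −13·65 + 18·47 = 1, so t = 18. So 47^(−1) ≡ 18 (mod 65). Verify: 47 · 18 = 846 ≡ 1 (mod 65). ✓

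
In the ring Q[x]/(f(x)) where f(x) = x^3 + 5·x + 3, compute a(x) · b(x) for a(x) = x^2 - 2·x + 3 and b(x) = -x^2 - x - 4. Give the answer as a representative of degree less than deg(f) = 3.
First multiply in Q[x] without reducing: a · b = -x^4 + x^3 - 5·x^2 + 5·x - 12. Now divide by f(x) = x^3 + 5·x + 3, eliminating the leading term at each step:
  leading term -x^4: subtract (-x)·f(x) = -x^4 - 5·x^2 - 3·x, leaving x^3 + 8·x - 12
  leading term x^3: subtract (1)·f(x) = x^3 + 5·x + 3, leaving 3·x - 15
The degree is now < 3, so this is the remainder. Hence a · b ≡ 3·x - 15 in Q[x]/(f).

Final answer: a · b ≡ 3·x - 15 (mod f(x))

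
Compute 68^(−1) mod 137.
Apply the extended Euclidean algorithm to (137, 68), tracking rows (r, s, t) with s·137 + t·68 = r. Each division r_prev = q·r_cur + r_new produces the new row as (previous row) − q·(current row):
  row A: (137, 1, 0)   [1·137 + 0·68 = 137]
  row B: (68, 0, 1)   [0·137 + 1·68 = 68]
  137 = 2·68 + 1   → row C = row A − 2·row B = (1, 1, −2)   [check: 1·137 − 2·68 = 1]
  68 = 68·1 + 0   → remainder 0, stop. gcd = 1 (last nonzero row C).
The gcd is 1, so 68 is invertible mod 137. The last nonzero row gives 1·137 − 2·68 = 1, so t = −2. So 68^(−1) ≡ −2 ≡ 135 (mod 137). Verify: 68 · 135 = 9180 ≡ 1 (mod 137). ✓

Final answer: 68^(−1) ≡ 135 (mod 137)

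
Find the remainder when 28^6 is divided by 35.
Use repeated squaring. Binary(6) = 110. Walk through the bits of the exponent 6 left-to-right: at each bit after the leading one, square the running value, then multiply by 28 if the bit is 1 (always reducing mod 35):
  bit 1 = 1 (leading): start with 28.
  bit 2 = 1: square 28^2 = 784 ≡ 14; bit is 1, so multiply 14·28 = 392 ≡ 7 (mod 35).
  bit 3 = 0: square 7^2 = 49 ≡ 14 (mod 35).
Final value: 28^6 ≡ 14 (mod 35).

Final answer: 14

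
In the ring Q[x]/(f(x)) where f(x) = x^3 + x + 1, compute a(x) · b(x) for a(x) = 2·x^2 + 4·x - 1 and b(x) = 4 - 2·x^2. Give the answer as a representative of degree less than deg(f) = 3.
a · b ≡ 14·x^2 + 28·x + 4 (mod f(x))

First multiply in Q[x] without reducing: a · b = -4·x^4 - 8·x^3 + 10·x^2 + 16·x - 4. Now divide by f(x) = x^3 + x + 1, eliminating the leading term at each step:
  leading term -4·x^4: subtract (-4·x)·f(x) = -4·x^4 - 4·x^2 - 4·x, leaving -8·x^3 + 14·x^2 + 20·x - 4
  leading term -8·x^3: subtract (-8)·f(x) = -8·x^3 - 8·x - 8, leaving 14·x^2 + 28·x + 4
The degree is now < 3, so this is the remainder. Hence a · b ≡ 14·x^2 + 28·x + 4 in Q[x]/(f).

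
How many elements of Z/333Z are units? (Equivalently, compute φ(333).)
An element a ∈ Z/333Z is a unit iff gcd(a, 333) = 1, so the number of units is φ(333). φ is multiplicative, with φ(p^e) = p^e − p^(e−1). Factorise 333 = 3^2 · 37. Then
  φ(333) = (3^2 − 3^1) · (37 − 1) = 6 · 36 = 216.

Final answer: Z/333Z has φ(333) = 216 units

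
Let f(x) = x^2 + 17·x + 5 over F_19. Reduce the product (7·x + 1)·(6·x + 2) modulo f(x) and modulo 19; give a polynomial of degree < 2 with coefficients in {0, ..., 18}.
a · b ≡ 9·x + 1 (mod f(x))

Multiply as integer polynomials: a · b = 42·x^2 + 20·x + 2. Reducing coefficients mod 19: a · b ≡ 4·x^2 + x + 2. Now divide by f(x) = x^2 + 17·x + 5 in F_19[x], eliminating the leading term at each step:
  leading term 4·x^2: subtract (4)·f(x) = 4·x^2 + 11·x + 1, leaving 9·x + 1 (coefficients mod 19)
The degree is now < 2, so this is the remainder. Hence a · b ≡ 9·x + 1 in F_19[x]/(f).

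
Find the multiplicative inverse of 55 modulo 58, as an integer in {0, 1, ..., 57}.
Apply the extended Euclidean algorithm to (58, 55), tracking rows (r, s, t) with s·58 + t·55 = r. Each division r_prev = q·r_cur + r_new produces the new row as (previous row) − q·(current row):
  row A: (58, 1, 0)   [1·58 + 0·55 = 58]
  row B: (55, 0, 1)   [0·58 + 1·55 = 55]
  58 = 1·55 + 3   → row C = row A − 1·row B = (3, 1, −1)   [check: 1·58 − 1·55 = 3]
  55 = 18·3 + 1   → row D = row B − 18·row C = (1, −18, 19)   [check: −18·58 + 19·55 = 1]
  3 = 3·1 + 0   → remainder 0, stop. gcd = 1 (last nonzero row D).
The gcd is 1, so 55 is invertible mod 58. The last nonzero row gives −18·58 + 19·55 = 1, so t = 19. So 55^(−1) ≡ 19 (mod 58). Verify: 55 · 19 = 1045 ≡ 1 (mod 58). ✓

Final answer: 55^(−1) ≡ 19 (mod 58)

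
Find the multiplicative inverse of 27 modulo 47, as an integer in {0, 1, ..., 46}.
Apply the extended Euclidean algorithm to (47, 27), tracking rows (r, s, t) with s·47 + t·27 = r. Each division r_prev = q·r_cur + r_new produces the new row as (previous row) − q·(current row):
  row A: (47, 1, 0)   [1·47 + 0·27 = 47]
  row B: (27, 0, 1)   [0·47 + 1·27 = 27]
  47 = 1·27 + 20   → row C = row A − 1·row B = (20, 1, −1)   [check: 1·47 − 1·27 = 20]
  27 = 1·20 + 7   → row D = row B − 1·row C = (7, −1, 2)   [check: −1·47 + 2·27 = 7]
  20 = 2·7 + 6   → row E = row C − 2·row D = (6, 3, −5)   [check: 3·47 − 5·27 = 6]
  7 = 1·6 + 1   → row F = row D − 1·row E = (1, −4, 7)   [check: −4·47 + 7·27 = 1]
  6 = 6·1 + 0   → remainder 0, stop. gcd = 1 (last nonzero row F).
The gcd is 1, so 27 is invertible mod 47. The last nonzero row gives −4·47 + 7·27 = 1, so t = 7. So 27^(−1) ≡ 7 (mod 47). Verify: 27 · 7 = 189 ≡ 1 (mod 47). ✓

Final answer: 27^(−1) ≡ 7 (mod 47)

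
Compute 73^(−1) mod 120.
73^(−1) ≡ 97 (mod 120)

Apply the extended Euclidean algorithm to (120, 73), tracking rows (r, s, t) with s·120 + t·73 = r. Each division r_prev = q·r_cur + r_new produces the new row as (previous row) − q·(current row):
  row A: (120, 1, 0)   [1·120 + 0·73 = 120]
  row B: (73, 0, 1)   [0·120 + 1·73 = 73]
  120 = 1·73 + 47   → row C = row A − 1·row B = (47, 1, −1)   [check: 1·120 − 1·73 = 47]
  73 = 1·47 + 26   → row D = row B − 1·row C = (26, −1, 2)   [check: −1·120 + 2·73 = 26]
  47 = 1·26 + 21   → row E = row C − 1·row D = (21, 2, −3)   [check: 2·120 − 3·73 = 21]
  26 = 1·21 + 5   → row F = row D − 1·row E = (5, −3, 5)   [check: −3·120 + 5·73 = 5]
  21 = 4·5 + 1   → row G = row E − 4·row F = (1, 14, −23)   [check: 14·120 − 23·73 = 1]
  5 = 5·1 + 0   → remainder 0, stop. gcd = 1 (last nonzero row G).
The gcd is 1, so 73 is invertible mod 120. The last nonzero row gives 14·120 − 23·73 = 1, so t = −23. So 73^(−1) ≡ −23 ≡ 97 (mod 120). Verify: 73 · 97 = 7081 ≡ 1 (mod 120). ✓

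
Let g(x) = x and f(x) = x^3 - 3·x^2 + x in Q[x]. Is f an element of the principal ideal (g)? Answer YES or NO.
YES

In Q[x] the ideal (g) consists of all multiples of g, so f ∈ (g) iff g | f, i.e. iff the remainder of f on division by g is 0. Divide f by g (g is monic, so eliminate the leading term of the running remainder at each step):
  leading term x^3: subtract (x^2)·g(x) = x^3, leaving -3·x^2 + x
  leading term -3·x^2: subtract (-3·x)·g(x) = -3·x^2, leaving x
  leading term x: subtract (1)·g(x) = x, leaving 0
The remainder is 0, so f(x) = g(x) · h(x) with h(x) = x^2 - 3·x + 1. Hence g | f, i.e. f ∈ (g).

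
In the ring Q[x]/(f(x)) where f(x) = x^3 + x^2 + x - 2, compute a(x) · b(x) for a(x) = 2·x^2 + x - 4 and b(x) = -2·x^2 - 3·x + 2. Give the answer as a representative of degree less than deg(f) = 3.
First multiply in Q[x] without reducing: a · b = -4·x^4 - 8·x^3 + 9·x^2 + 14·x - 8. Now divide by f(x) = x^3 + x^2 + x - 2, eliminating the leading term at each step:
  leading term -4·x^4: subtract (-4·x)·f(x) = -4·x^4 - 4·x^3 - 4·x^2 + 8·x, leaving -4·x^3 + 13·x^2 + 6·x - 8
  leading term -4·x^3: subtract (-4)·f(x) = -4·x^3 - 4·x^2 - 4·x + 8, leaving 17·x^2 + 10·x - 16
The degree is now < 3, so this is the remainder. Hence a · b ≡ 17·x^2 + 10·x - 16 in Q[x]/(f).

Final answer: a · b ≡ 17·x^2 + 10·x - 16 (mod f(x))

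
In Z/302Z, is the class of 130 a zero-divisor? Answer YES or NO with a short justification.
gcd(130, 302) = 2 > 1, so 130 is not a unit in Z/302Z. In Z/nZ every nonzero non-unit is a zero-divisor: explicitly, take b = 302/gcd = 151 ≠ 0 (mod 302); then 130·151 = 19630 = 65·302, i.e. 130·151 ≡ 0 (mod 302). So 130 is a zero-divisor.

Final answer: YES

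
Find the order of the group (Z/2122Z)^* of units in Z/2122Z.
(Z/2122Z)^* consists of the classes a with gcd(a, 2122) = 1, so its order is φ(2122). φ is multiplicative, with φ(p^e) = p^e − p^(e−1). Factorise 2122 = 2 · 1061. Then
  φ(2122) = (2 − 1) · (1061 − 1) = 1 · 1060 = 1060.
Thus |(Z/2122Z)^*| = 1060.

Final answer: |(Z/2122Z)^*| = 1060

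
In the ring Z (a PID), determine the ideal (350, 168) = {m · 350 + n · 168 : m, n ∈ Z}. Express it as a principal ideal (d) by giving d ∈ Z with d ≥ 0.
(350, 168) = (14); d = 14

In the PID Z, (a, b) is generated by gcd(a, b). Compute gcd(350, 168) with the extended Euclidean algorithm, tracking rows (r, s, t) with s·350 + t·168 = r:
  row A: (350, 1, 0)   [1·350 + 0·168 = 350]
  row B: (168, 0, 1)   [0·350 + 1·168 = 168]
  350 = 2·168 + 14   → row C = row A − 2·row B = (14, 1, −2)   [check: 1·350 − 2·168 = 14]
  168 = 12·14 + 0   → remainder 0, stop. gcd = 14 (last nonzero row C).
So gcd(350, 168) = 14, with Bézout identity 1·350 − 2·168 = 14. Containment (⊇): the Bézout identity exhibits 14 as an element of (350, 168), giving (14) ⊆ (350, 168). Containment (⊆): since 14 | 350 and 14 | 168 (350 = 14·25, 168 = 14·12), every Z-linear combination of 350 and 168 is divisible by 14, so (350, 168) ⊆ (14). Therefore (350, 168) = (14), d = 14.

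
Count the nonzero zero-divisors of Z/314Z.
Z/314Z has 157 nonzero zero-divisors

In Z/314Z each nonzero element is either a unit (gcd with 314 is 1) or a zero-divisor (gcd > 1). The number of units is φ(314): factorise 314 = 2 · 157, so φ(314) = (2 − 1) · (157 − 1) = 1 · 156 = 156. The nonzero elements number 314 − 1 = 313. Hence the nonzero zero-divisors number 313 − 156 = 157.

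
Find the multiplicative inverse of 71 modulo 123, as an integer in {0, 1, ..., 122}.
Apply the extended Euclidean algorithm to (123, 71), tracking rows (r, s, t) with s·123 + t·71 = r. Each division r_prev = q·r_cur + r_new produces the new row as (previous row) − q·(current row):
  row A: (123, 1, 0)   [1·123 + 0·71 = 123]
  row B: (71, 0, 1)   [0·123 + 1·71 = 71]
  123 = 1·71 + 52   → row C = row A − 1·row B = (52, 1, −1)   [check: 1·123 − 1·71 = 52]
  71 = 1·52 + 19   → row D = row B − 1·row C = (19, −1, 2)   [check: −1·123 + 2·71 = 19]
  52 = 2·19 + 14   → row E = row C − 2·row D = (14, 3, −5)   [check: 3·123 − 5·71 = 14]
  19 = 1·14 + 5   → row F = row D − 1·row E = (5, −4, 7)   [check: −4·123 + 7·71 = 5]
  14 = 2·5 + 4   → row G = row E − 2·row F = (4, 11, −19)   [check: 11·123 − 19·71 = 4]
  5 = 1·4 + 1   → row H = row F − 1·row G = (1, −15, 26)   [check: −15·123 + 26·71 = 1]
  4 = 4·1 + 0   → remainder 0, stop. gcd = 1 (last nonzero row H).
The gcd is 1, so 71 is invertible mod 123. The last nonzero row gives −15·123 + 26·71 = 1, so t = 26. So 71^(−1) ≡ 26 (mod 123). Verify: 71 · 26 = 1846 ≡ 1 (mod 123). ✓

Final answer: 71^(−1) ≡ 26 (mod 123)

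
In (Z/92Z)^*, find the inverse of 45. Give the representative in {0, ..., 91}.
45^(−1) ≡ 45 (mod 92)

Apply the extended Euclidean algorithm to (92, 45), tracking rows (r, s, t) with s·92 + t·45 = r. Each division r_prev = q·r_cur + r_new produces the new row as (previous row) − q·(current row):
  row A: (92, 1, 0)   [1·92 + 0·45 = 92]
  row B: (45, 0, 1)   [0·92 + 1·45 = 45]
  92 = 2·45 + 2   → row C = row A − 2·row B = (2, 1, −2)   [check: 1·92 − 2·45 = 2]
  45 = 22·2 + 1   → row D = row B − 22·row C = (1, −22, 45)   [check: −22·92 + 45·45 = 1]
  2 = 2·1 + 0   → remainder 0, stop. gcd = 1 (last nonzero row D).
The gcd is 1, so 45 is invertible mod 92. The last nonzero row gives −22·92 + 45·45 = 1, so t = 45. So 45^(−1) ≡ 45 (mod 92). Verify: 45 · 45 = 2025 ≡ 1 (mod 92). ✓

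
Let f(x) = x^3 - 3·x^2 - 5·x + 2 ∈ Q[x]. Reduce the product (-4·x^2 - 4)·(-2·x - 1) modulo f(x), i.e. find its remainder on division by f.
a · b ≡ 28·x^2 + 48·x - 12 (mod f(x))

First multiply in Q[x] without reducing: a · b = 8·x^3 + 4·x^2 + 8·x + 4. Now divide by f(x) = x^3 - 3·x^2 - 5·x + 2, eliminating the leading term at each step:
  leading term 8·x^3: subtract (8)·f(x) = 8·x^3 - 24·x^2 - 40·x + 16, leaving 28·x^2 + 48·x - 12
The degree is now < 3, so this is the remainder. Hence a · b ≡ 28·x^2 + 48·x - 12 in Q[x]/(f).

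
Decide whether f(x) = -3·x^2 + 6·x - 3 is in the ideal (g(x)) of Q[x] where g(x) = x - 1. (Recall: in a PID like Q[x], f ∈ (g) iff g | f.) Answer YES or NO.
YES

In Q[x] the ideal (g) consists of all multiples of g, so f ∈ (g) iff g | f, i.e. iff the remainder of f on division by g is 0. Divide f by g (g is monic, so eliminate the leading term of the running remainder at each step):
  leading term -3·x^2: subtract (-3·x)·g(x) = -3·x^2 + 3·x, leaving 3·x - 3
  leading term 3·x: subtract (3)·g(x) = 3·x - 3, leaving 0
The remainder is 0, so f(x) = g(x) · h(x) with h(x) = 3 - 3·x. Hence g | f, i.e. f ∈ (g).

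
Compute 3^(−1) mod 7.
3^(−1) ≡ 5 (mod 7)

Apply the extended Euclidean algorithm to (7, 3), tracking rows (r, s, t) with s·7 + t·3 = r. Each division r_prev = q·r_cur + r_new produces the new row as (previous row) − q·(current row):
  row A: (7, 1, 0)   [1·7 + 0·3 = 7]
  row B: (3, 0, 1)   [0·7 + 1·3 = 3]
  7 = 2·3 + 1   → row C = row A − 2·row B = (1, 1, −2)   [check: 1·7 − 2·3 = 1]
  3 = 3·1 + 0   → remainder 0, stop. gcd = 1 (last nonzero row C).
The gcd is 1, so 3 is invertible mod 7. The last nonzero row gives 1·7 − 2·3 = 1, so t = −2. So 3^(−1) ≡ −2 ≡ 5 (mod 7). Verify: 3 · 5 = 15 ≡ 1 (mod 7). ✓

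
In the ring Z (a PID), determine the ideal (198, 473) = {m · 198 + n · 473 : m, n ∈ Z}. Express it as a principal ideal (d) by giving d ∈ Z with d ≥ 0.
In the PID Z, (a, b) is generated by gcd(a, b). Compute gcd(473, 198) with the extended Euclidean algorithm, tracking rows (r, s, t) with s·473 + t·198 = r:
  row A: (473, 1, 0)   [1·473 + 0·198 = 473]
  row B: (198, 0, 1)   [0·473 + 1·198 = 198]
  473 = 2·198 + 77   → row C = row A − 2·row B = (77, 1, −2)   [check: 1·473 − 2·198 = 77]
  198 = 2·77 + 44   → row D = row B − 2·row C = (44, −2, 5)   [check: −2·473 + 5·198 = 44]
  77 = 1·44 + 33   → row E = row C − 1·row D = (33, 3, −7)   [check: 3·473 − 7·198 = 33]
  44 = 1·33 + 11   → row F = row D − 1·row E = (11, −5, 12)   [check: −5·473 + 12·198 = 11]
  33 = 3·11 + 0   → remainder 0, stop. gcd = 11 (last nonzero row F).
So gcd(198, 473) = 11, with Bézout identity −5·473 + 12·198 = 11. Containment (⊇): the Bézout identity exhibits 11 as an element of (198, 473), giving (11) ⊆ (198, 473). Containment (⊆): since 11 | 198 and 11 | 473 (198 = 11·18, 473 = 11·43), every Z-linear combination of 198 and 473 is divisible by 11, so (198, 473) ⊆ (11). Therefore (198, 473) = (11), d = 11.

Final answer: (198, 473) = (11); d = 11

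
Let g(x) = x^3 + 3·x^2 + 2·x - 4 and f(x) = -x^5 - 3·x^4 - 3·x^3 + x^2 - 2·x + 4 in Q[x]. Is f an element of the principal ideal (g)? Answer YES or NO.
In Q[x] the ideal (g) consists of all multiples of g, so f ∈ (g) iff g | f, i.e. iff the remainder of f on division by g is 0. Divide f by g (g is monic, so eliminate the leading term of the running remainder at each step):
  leading term -x^5: subtract (-x^2)·g(x) = -x^5 - 3·x^4 - 2·x^3 + 4·x^2, leaving -x^3 - 3·x^2 - 2·x + 4
  leading term -x^3: subtract (-1)·g(x) = -x^3 - 3·x^2 - 2·x + 4, leaving 0
The remainder is 0, so f(x) = g(x) · h(x) with h(x) = -x^2 - 1. Hence g | f, i.e. f ∈ (g).

Final answer: YES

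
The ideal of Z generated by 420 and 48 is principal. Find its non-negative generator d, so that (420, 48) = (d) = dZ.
In the PID Z, (a, b) is generated by gcd(a, b). Compute gcd(420, 48) with the extended Euclidean algorithm, tracking rows (r, s, t) with s·420 + t·48 = r:
  row A: (420, 1, 0)   [1·420 + 0·48 = 420]
  row B: (48, 0, 1)   [0·420 + 1·48 = 48]
  420 = 8·48 + 36   → row C = row A − 8·row B = (36, 1, −8)   [check: 1·420 − 8·48 = 36]
  48 = 1·36 + 12   → row D = row B − 1·row C = (12, −1, 9)   [check: −1·420 + 9·48 = 12]
  36 = 3·12 + 0   → remainder 0, stop. gcd = 12 (last nonzero row D).
So gcd(420, 48) = 12, with Bézout identity −1·420 + 9·48 = 12. Containment (⊇): the Bézout identity exhibits 12 as an element of (420, 48), giving (12) ⊆ (420, 48). Containment (⊆): since 12 | 420 and 12 | 48 (420 = 12·35, 48 = 12·4), every Z-linear combination of 420 and 48 is divisible by 12, so (420, 48) ⊆ (12). Therefore (420, 48) = (12), d = 12.

Final answer: (420, 48) = (12); d = 12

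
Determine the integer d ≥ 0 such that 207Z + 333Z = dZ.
(207, 333) = (9); d = 9

In the PID Z, (a, b) is generated by gcd(a, b). Compute gcd(333, 207) with the extended Euclidean algorithm, tracking rows (r, s, t) with s·333 + t·207 = r:
  row A: (333, 1, 0)   [1·333 + 0·207 = 333]
  row B: (207, 0, 1)   [0·333 + 1·207 = 207]
  333 = 1·207 + 126   → row C = row A − 1·row B = (126, 1, −1)   [check: 1·333 − 1·207 = 126]
  207 = 1·126 + 81   → row D = row B − 1·row C = (81, −1, 2)   [check: −1·333 + 2·207 = 81]
  126 = 1·81 + 45   → row E = row C − 1·row D = (45, 2, −3)   [check: 2·333 − 3·207 = 45]
  81 = 1·45 + 36   → row F = row D − 1·row E = (36, −3, 5)   [check: −3·333 + 5·207 = 36]
  45 = 1·36 + 9   → row G = row E − 1·row F = (9, 5, −8)   [check: 5·333 − 8·207 = 9]
  36 = 4·9 + 0   → remainder 0, stop. gcd = 9 (last nonzero row G).
So gcd(207, 333) = 9, with Bézout identity 5·333 − 8·207 = 9. Containment (⊇): the Bézout identity exhibits 9 as an element of (207, 333), giving (9) ⊆ (207, 333). Containment (⊆): since 9 | 207 and 9 | 333 (207 = 9·23, 333 = 9·37), every Z-linear combination of 207 and 333 is divisible by 9, so (207, 333) ⊆ (9). Therefore (207, 333) = (9), d = 9.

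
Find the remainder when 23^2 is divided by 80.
Use repeated squaring. Binary(2) = 10. Walk through the bits of the exponent 2 left-to-right: at each bit after the leading one, square the running value, then multiply by 23 if the bit is 1 (always reducing mod 80):
  bit 1 = 1 (leading): start with 23.
  bit 2 = 0: square 23^2 = 529 ≡ 49 (mod 80).
Final value: 23^2 ≡ 49 (mod 80).

Final answer: 49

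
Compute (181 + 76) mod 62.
Reduce the summands first: 181 ≡ 57, 76 ≡ 14 (mod 62), so 181 + 76 ≡ 57 + 14 (mod 62). 57 + 14 = 71; 71 = 1·62 + 9, so (181 + 76) mod 62 = 9.

Final answer: 9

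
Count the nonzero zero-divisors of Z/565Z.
Z/565Z has 116 nonzero zero-divisors

In Z/565Z each nonzero element is either a unit (gcd with 565 is 1) or a zero-divisor (gcd > 1). The number of units is φ(565): factorise 565 = 5 · 113, so φ(565) = (5 − 1) · (113 − 1) = 4 · 112 = 448. The nonzero elements number 565 − 1 = 564. Hence the nonzero zero-divisors number 564 − 448 = 116.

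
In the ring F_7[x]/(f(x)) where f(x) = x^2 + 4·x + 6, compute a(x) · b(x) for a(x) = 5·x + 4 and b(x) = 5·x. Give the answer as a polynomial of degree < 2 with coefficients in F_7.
a · b ≡ 4·x + 4 (mod f(x))

Multiply as integer polynomials: a · b = 25·x^2 + 20·x. Reducing coefficients mod 7: a · b ≡ 4·x^2 + 6·x. Now divide by f(x) = x^2 + 4·x + 6 in F_7[x], eliminating the leading term at each step:
  leading term 4·x^2: subtract (4)·f(x) = 4·x^2 + 2·x + 3, leaving 4·x + 4 (coefficients mod 7)
The degree is now < 2, so this is the remainder. Hence a · b ≡ 4·x + 4 in F_7[x]/(f).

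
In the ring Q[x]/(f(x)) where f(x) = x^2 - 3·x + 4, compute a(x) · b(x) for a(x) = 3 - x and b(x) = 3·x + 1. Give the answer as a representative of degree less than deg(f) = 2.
a · b ≡ 15 - x (mod f(x))

First multiply in Q[x] without reducing: a · b = -3·x^2 + 8·x + 3. Now divide by f(x) = x^2 - 3·x + 4, eliminating the leading term at each step:
  leading term -3·x^2: subtract (-3)·f(x) = -3·x^2 + 9·x - 12, leaving 15 - x
The degree is now < 2, so this is the remainder. Hence a · b ≡ 15 - x in Q[x]/(f).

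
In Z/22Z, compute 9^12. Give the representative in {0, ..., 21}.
Use repeated squaring. Binary(12) = 1100. Walk through the bits of the exponent 12 left-to-right: at each bit after the leading one, square the running value, then multiply by 9 if the bit is 1 (always reducing mod 22):
  bit 1 = 1 (leading): start with 9.
  bit 2 = 1: square 9^2 = 81 ≡ 15; bit is 1, so multiply 15·9 = 135 ≡ 3 (mod 22).
  bit 3 = 0: square 3^2 = 9 (mod 22).
  bit 4 = 0: square 9^2 = 81 ≡ 15 (mod 22).
Final value: 9^12 ≡ 15 (mod 22).

Final answer: 15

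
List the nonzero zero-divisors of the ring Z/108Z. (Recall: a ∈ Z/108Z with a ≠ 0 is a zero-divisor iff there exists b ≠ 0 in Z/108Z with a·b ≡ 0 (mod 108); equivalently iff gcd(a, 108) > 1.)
An element a ∈ Z/108Z (with a ≠ 0) is a zero-divisor iff gcd(a, 108) > 1 (because a is a unit precisely when gcd(a, n) = 1, and in Z/nZ every nonzero, non-unit element is a zero-divisor). Scan a = 1, ..., 107 and keep those with gcd(a, 108) > 1:
  gcd(2, 108) = 2, gcd(3, 108) = 3, gcd(4, 108) = 4, gcd(6, 108) = 6, gcd(8, 108) = 4, gcd(9, 108) = 9, gcd(10, 108) = 2, gcd(12, 108) = 12, gcd(14, 108) = 2, gcd(15, 108) = 3, gcd(16, 108) = 4, gcd(18, 108) = 18, gcd(20, 108) = 4, gcd(21, 108) = 3, gcd(22, 108) = 2, gcd(24, 108) = 12, gcd(26, 108) = 2, gcd(27, 108) = 27, gcd(28, 108) = 4, gcd(30, 108) = 6, gcd(32, 108) = 4, gcd(33, 108) = 3, gcd(34, 108) = 2, gcd(36, 108) = 36, gcd(38, 108) = 2, gcd(39, 108) = 3, gcd(40, 108) = 4, gcd(42, 108) = 6, gcd(44, 108) = 4, gcd(45, 108) = 9, gcd(46, 108) = 2, gcd(48, 108) = 12, gcd(50, 108) = 2, gcd(51, 108) = 3, gcd(52, 108) = 4, gcd(54, 108) = 54, gcd(56, 108) = 4, gcd(57, 108) = 3, gcd(58, 108) = 2, gcd(60, 108) = 12, gcd(62, 108) = 2, gcd(63, 108) = 9, gcd(64, 108) = 4, gcd(66, 108) = 6, gcd(68, 108) = 4, gcd(69, 108) = 3, gcd(70, 108) = 2, gcd(72, 108) = 36, gcd(74, 108) = 2, gcd(75, 108) = 3, gcd(76, 108) = 4, gcd(78, 108) = 6, gcd(80, 108) = 4, gcd(81, 108) = 27, gcd(82, 108) = 2, gcd(84, 108) = 12, gcd(86, 108) = 2, gcd(87, 108) = 3, gcd(88, 108) = 4, gcd(90, 108) = 18, gcd(92, 108) = 4, gcd(93, 108) = 3, gcd(94, 108) = 2, gcd(96, 108) = 12, gcd(98, 108) = 2, gcd(99, 108) = 9, gcd(100, 108) = 4, gcd(102, 108) = 6, gcd(104, 108) = 4, gcd(105, 108) = 3, gcd(106, 108) = 2.
All other a ∈ {1, ..., 107} have gcd(a, 108) = 1 and are units. So the nonzero zero-divisors are exactly the 71 values of a appearing in this scan.

Final answer: nonzero zero-divisors of Z/108Z = {2, 3, 4, 6, 8, 9, 10, 12, 14, 15, 16, 18, 20, 21, 22, 24, 26, 27, 28, 30, 32, 33, 34, 36, 38, 39, 40, 42, 44, 45, 46, 48, 50, 51, 52, 54, 56, 57, 58, 60, 62, 63, 64, 66, 68, 69, 70, 72, 74, 75, 76, 78, 80, 81, 82, 84, 86, 87, 88, 90, 92, 93, 94, 96, 98, 99, 100, 102, 104, 105, 106}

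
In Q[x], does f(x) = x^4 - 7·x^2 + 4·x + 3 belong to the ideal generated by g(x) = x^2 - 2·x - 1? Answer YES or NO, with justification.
NO

In Q[x] the ideal (g) consists of all multiples of g, so f ∈ (g) iff g | f, i.e. iff the remainder of f on division by g is 0. Divide f by g (g is monic, so eliminate the leading term of the running remainder at each step):
  leading term x^4: subtract (x^2)·g(x) = x^4 - 2·x^3 - x^2, leaving 2·x^3 - 6·x^2 + 4·x + 3
  leading term 2·x^3: subtract (2·x)·g(x) = 2·x^3 - 4·x^2 - 2·x, leaving -2·x^2 + 6·x + 3
  leading term -2·x^2: subtract (-2)·g(x) = -2·x^2 + 4·x + 2, leaving 2·x + 1
The remainder r(x) = 2·x + 1 ≠ 0 (and deg r < deg g), so g ∤ f, i.e. f ∉ (g).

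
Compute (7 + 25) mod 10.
2

Reduce the summands first: 25 ≡ 5 (mod 10), so 7 + 25 ≡ 7 + 5 (mod 10). 7 + 5 = 12; 12 = 1·10 + 2, so (7 + 25) mod 10 = 2.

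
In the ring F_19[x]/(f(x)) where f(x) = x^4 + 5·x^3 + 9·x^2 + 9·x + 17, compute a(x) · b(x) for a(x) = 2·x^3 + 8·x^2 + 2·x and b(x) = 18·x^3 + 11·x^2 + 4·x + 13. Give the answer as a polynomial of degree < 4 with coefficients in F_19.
a · b ≡ 17·x^3 + 2·x^2 + 13·x + 3 (mod f(x))

Multiply as integer polynomials: a · b = 36·x^6 + 166·x^5 + 132·x^4 + 80·x^3 + 112·x^2 + 26·x. Reducing coefficients mod 19: a · b ≡ 17·x^6 + 14·x^5 + 18·x^4 + 4·x^3 + 17·x^2 + 7·x. Now divide by f(x) = x^4 + 5·x^3 + 9·x^2 + 9·x + 17 in F_19[x], eliminating the leading term at each step:
  leading term 17·x^6: subtract (17·x^2)·f(x) = 17·x^6 + 9·x^5 + x^4 + x^3 + 4·x^2, leaving 5·x^5 + 17·x^4 + 3·x^3 + 13·x^2 + 7·x (coefficients mod 19)
  leading term 5·x^5: subtract (5·x)·f(x) = 5·x^5 + 6·x^4 + 7·x^3 + 7·x^2 + 9·x, leaving 11·x^4 + 15·x^3 + 6·x^2 + 17·x (coefficients mod 19)
  leading term 11·x^4: subtract (11)·f(x) = 11·x^4 + 17·x^3 + 4·x^2 + 4·x + 16, leaving 17·x^3 + 2·x^2 + 13·x + 3 (coefficients mod 19)
The degree is now < 4, so this is the remainder. Hence a · b ≡ 17·x^3 + 2·x^2 + 13·x + 3 in F_19[x]/(f).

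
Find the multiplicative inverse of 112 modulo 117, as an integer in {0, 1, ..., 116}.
112^(−1) ≡ 70 (mod 117)

Apply the extended Euclidean algorithm to (117, 112), tracking rows (r, s, t) with s·117 + t·112 = r. Each division r_prev = q·r_cur + r_new produces the new row as (previous row) − q·(current row):
  row A: (117, 1, 0)   [1·117 + 0·112 = 117]
  row B: (112, 0, 1)   [0·117 + 1·112 = 112]
  117 = 1·112 + 5   → row C = row A − 1·row B = (5, 1, −1)   [check: 1·117 − 1·112 = 5]
  112 = 22·5 + 2   → row D = row B − 22·row C = (2, −22, 23)   [check: −22·117 + 23·112 = 2]
  5 = 2·2 + 1   → row E = row C − 2·row D = (1, 45, −47)   [check: 45·117 − 47·112 = 1]
  2 = 2·1 + 0   → remainder 0, stop. gcd = 1 (last nonzero row E).
The gcd is 1, so 112 is invertible mod 117. The last nonzero row gives 45·117 − 47·112 = 1, so t = −47. So 112^(−1) ≡ −47 ≡ 70 (mod 117). Verify: 112 · 70 = 7840 ≡ 1 (mod 117). ✓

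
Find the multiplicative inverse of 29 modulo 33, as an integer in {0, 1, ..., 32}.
Apply the extended Euclidean algorithm to (33, 29), tracking rows (r, s, t) with s·33 + t·29 = r. Each division r_prev = q·r_cur + r_new produces the new row as (previous row) − q·(current row):
  row A: (33, 1, 0)   [1·33 + 0·29 = 33]
  row B: (29, 0, 1)   [0·33 + 1·29 = 29]
  33 = 1·29 + 4   → row C = row A − 1·row B = (4, 1, −1)   [check: 1·33 − 1·29 = 4]
  29 = 7·4 + 1   → row D = row B − 7·row C = (1, −7, 8)   [check: −7·33 + 8·29 = 1]
  4 = 4·1 + 0   → remainder 0, stop. gcd = 1 (last nonzero row D).
The gcd is 1, so 29 is invertible mod 33. The last nonzero row gives −7·33 + 8·29 = 1, so t = 8. So 29^(−1) ≡ 8 (mod 33). Verify: 29 · 8 = 232 ≡ 1 (mod 33). ✓

Final answer: 29^(−1) ≡ 8 (mod 33)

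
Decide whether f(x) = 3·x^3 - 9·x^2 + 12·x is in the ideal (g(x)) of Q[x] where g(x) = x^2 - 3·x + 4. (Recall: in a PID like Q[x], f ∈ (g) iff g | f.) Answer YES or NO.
In Q[x] the ideal (g) consists of all multiples of g, so f ∈ (g) iff g | f, i.e. iff the remainder of f on division by g is 0. Divide f by g (g is monic, so eliminate the leading term of the running remainder at each step):
  leading term 3·x^3: subtract (3·x)·g(x) = 3·x^3 - 9·x^2 + 12·x, leaving 0
The remainder is 0, so f(x) = g(x) · h(x) with h(x) = 3·x. Hence g | f, i.e. f ∈ (g).

Final answer: YES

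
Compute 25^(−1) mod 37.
Apply the extended Euclidean algorithm to (37, 25), tracking rows (r, s, t) with s·37 + t·25 = r. Each division r_prev = q·r_cur + r_new produces the new row as (previous row) − q·(current row):
  row A: (37, 1, 0)   [1·37 + 0·25 = 37]
  row B: (25, 0, 1)   [0·37 + 1·25 = 25]
  37 = 1·25 + 12   → row C = row A − 1·row B = (12, 1, −1)   [check: 1·37 − 1·25 = 12]
  25 = 2·12 + 1   → row D = row B − 2·row C = (1, −2, 3)   [check: −2·37 + 3·25 = 1]
  12 = 12·1 + 0   → remainder 0, stop. gcd = 1 (last nonzero row D).
The gcd is 1, so 25 is invertible mod 37. The last nonzero row gives −2·37 + 3·25 = 1, so t = 3. So 25^(−1) ≡ 3 (mod 37). Verify: 25 · 3 = 75 ≡ 1 (mod 37). ✓

Final answer: 25^(−1) ≡ 3 (mod 37)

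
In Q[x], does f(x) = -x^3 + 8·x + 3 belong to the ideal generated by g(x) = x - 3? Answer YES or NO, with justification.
In Q[x] the ideal (g) consists of all multiples of g, so f ∈ (g) iff g | f, i.e. iff the remainder of f on division by g is 0. Divide f by g (g is monic, so eliminate the leading term of the running remainder at each step):
  leading term -x^3: subtract (-x^2)·g(x) = -x^3 + 3·x^2, leaving -3·x^2 + 8·x + 3
  leading term -3·x^2: subtract (-3·x)·g(x) = -3·x^2 + 9·x, leaving 3 - x
  leading term -x: subtract (-1)·g(x) = 3 - x, leaving 0
The remainder is 0, so f(x) = g(x) · h(x) with h(x) = -x^2 - 3·x - 1. Hence g | f, i.e. f ∈ (g).

Final answer: YES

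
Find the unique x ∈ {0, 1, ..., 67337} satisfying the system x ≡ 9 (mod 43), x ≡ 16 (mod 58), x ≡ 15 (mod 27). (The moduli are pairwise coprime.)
The moduli 43, 58, 27 are pairwise coprime, so by the CRT there is a unique solution mod 43·58·27 = 67338.
Solve by successive substitution. Start with x ≡ 9 (mod 43).
  Combine with x ≡ 16 (mod 58): write x = 9 + 43·t and require 9 + 43·t ≡ 16 (mod 58), i.e. 43·t ≡ 16 − 9 ≡ 7 (mod 58). Since 43^(−1) ≡ 27 (mod 58), t ≡ 27·7 ≡ 15 (mod 58). So x ≡ 9 + 43·15 = 654 (mod 2494).
  Combine with x ≡ 15 (mod 27): write x = 654 + 2494·t and require 654 + 2494·t ≡ 15 (mod 27), i.e. 2494·t ≡ 15 − 654 ≡ 9 (mod 27). Since 2494^(−1) ≡ 19 (mod 27) (2494 ≡ 10 (mod 27)), t ≡ 19·9 ≡ 9 (mod 27). So x ≡ 654 + 2494·9 = 23100 (mod 67338).
Unique solution in [0, 67338): x = 23100.

Final answer: x ≡ 23100 (mod 67338); the representative in [0, 67338) is 23100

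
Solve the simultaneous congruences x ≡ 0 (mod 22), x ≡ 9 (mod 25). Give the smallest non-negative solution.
The moduli 22, 25 are pairwise coprime, so by the CRT there is a unique solution mod 22·25 = 550.
Solve by successive substitution. Start with x ≡ 0 (mod 22).
  Combine with x ≡ 9 (mod 25): write x = 22·t and require 22·t ≡ 9 (mod 25). Since 22^(−1) ≡ 8 (mod 25), t ≡ 8·9 ≡ 22 (mod 25). So x ≡ 22·22 = 484 (mod 550).
Unique solution in [0, 550): x = 484.

Final answer: x ≡ 484 (mod 550); the representative in [0, 550) is 484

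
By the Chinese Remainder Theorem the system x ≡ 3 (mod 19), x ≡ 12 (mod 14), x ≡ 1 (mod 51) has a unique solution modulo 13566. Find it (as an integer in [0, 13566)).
x ≡ 9028 (mod 13566); the representative in [0, 13566) is 9028

The moduli 19, 14, 51 are pairwise coprime, so by the CRT there is a unique solution mod 19·14·51 = 13566.
Solve by successive substitution. Start with x ≡ 3 (mod 19).
  Combine with x ≡ 12 (mod 14): write x = 3 + 19·t and require 3 + 19·t ≡ 12 (mod 14), i.e. 19·t ≡ 12 − 3 ≡ 9 (mod 14). Since 19^(−1) ≡ 3 (mod 14) (19 ≡ 5 (mod 14)), t ≡ 3·9 ≡ 13 (mod 14). So x ≡ 3 + 19·13 = 250 (mod 266).
  Combine with x ≡ 1 (mod 51): write x = 250 + 266·t and require 250 + 266·t ≡ 1 (mod 51), i.e. 266·t ≡ 1 − 250 ≡ 6 (mod 51). Since 266^(−1) ≡ 14 (mod 51) (266 ≡ 11 (mod 51)), t ≡ 14·6 ≡ 33 (mod 51). So x ≡ 250 + 266·33 = 9028 (mod 13566).
Unique solution in [0, 13566): x = 9028.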